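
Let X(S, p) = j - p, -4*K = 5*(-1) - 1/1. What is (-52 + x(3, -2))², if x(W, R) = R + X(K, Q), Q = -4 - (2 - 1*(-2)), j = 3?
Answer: 1849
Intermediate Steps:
Q = -8 (Q = -4 - (2 + 2) = -4 - 1*4 = -4 - 4 = -8)
K = 3/2 (K = -(5*(-1) - 1/1)/4 = -(-5 - 1*1)/4 = -(-5 - 1)/4 = -¼*(-6) = 3/2 ≈ 1.5000)
X(S, p) = 3 - p
x(W, R) = 11 + R (x(W, R) = R + (3 - 1*(-8)) = R + (3 + 8) = R + 11 = 11 + R)
(-52 + x(3, -2))² = (-52 + (11 - 2))² = (-52 + 9)² = (-43)² = 1849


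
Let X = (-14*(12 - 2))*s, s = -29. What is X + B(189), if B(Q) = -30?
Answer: 4030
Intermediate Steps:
X = 4060 (X = -14*(12 - 2)*(-29) = -14*10*(-29) = -140*(-29) = 4060)
X + B(189) = 4060 - 30 = 4030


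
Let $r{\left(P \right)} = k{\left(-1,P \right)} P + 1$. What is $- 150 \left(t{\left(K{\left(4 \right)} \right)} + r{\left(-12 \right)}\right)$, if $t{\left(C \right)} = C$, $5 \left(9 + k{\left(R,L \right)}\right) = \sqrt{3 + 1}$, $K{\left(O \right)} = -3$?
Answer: $-15180$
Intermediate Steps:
$k{\left(R,L \right)} = - \frac{43}{5}$ ($k{\left(R,L \right)} = -9 + \frac{\sqrt{3 + 1}}{5} = -9 + \frac{\sqrt{4}}{5} = -9 + \frac{1}{5} \cdot 2 = -9 + \frac{2}{5} = - \frac{43}{5}$)
$r{\left(P \right)} = 1 - \frac{43 P}{5}$ ($r{\left(P \right)} = - \frac{43 P}{5} + 1 = 1 - \frac{43 P}{5}$)
$- 150 \left(t{\left(K{\left(4 \right)} \right)} + r{\left(-12 \right)}\right) = - 150 \left(-3 + \left(1 - - \frac{516}{5}\right)\right) = - 150 \left(-3 + \left(1 + \frac{516}{5}\right)\right) = - 150 \left(-3 + \frac{521}{5}\right) = \left(-150\right) \frac{506}{5} = -15180$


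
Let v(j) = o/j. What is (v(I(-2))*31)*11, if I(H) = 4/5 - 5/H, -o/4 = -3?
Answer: 1240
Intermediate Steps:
o = 12 (o = -4*(-3) = 12)
I(H) = ⅘ - 5/H (I(H) = 4*(⅕) - 5/H = ⅘ - 5/H)
v(j) = 12/j
(v(I(-2))*31)*11 = ((12/(⅘ - 5/(-2)))*31)*11 = ((12/(⅘ - 5*(-½)))*31)*11 = ((12/(⅘ + 5/2))*31)*11 = ((12/(33/10))*31)*11 = ((12*(10/33))*31)*11 = ((40/11)*31)*11 = (1240/11)*11 = 1240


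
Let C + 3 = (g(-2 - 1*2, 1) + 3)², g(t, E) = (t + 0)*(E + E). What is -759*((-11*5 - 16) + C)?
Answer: 37191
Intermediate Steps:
g(t, E) = 2*E*t (g(t, E) = t*(2*E) = 2*E*t)
C = 22 (C = -3 + (2*1*(-2 - 1*2) + 3)² = -3 + (2*1*(-2 - 2) + 3)² = -3 + (2*1*(-4) + 3)² = -3 + (-8 + 3)² = -3 + (-5)² = -3 + 25 = 22)
-759*((-11*5 - 16) + C) = -759*((-11*5 - 16) + 22) = -759*((-55 - 16) + 22) = -759*(-71 + 22) = -759*(-49) = 37191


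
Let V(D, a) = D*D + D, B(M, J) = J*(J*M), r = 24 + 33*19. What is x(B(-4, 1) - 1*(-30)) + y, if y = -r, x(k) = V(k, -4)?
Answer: 51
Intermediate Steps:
r = 651 (r = 24 + 627 = 651)
B(M, J) = M*J**2
V(D, a) = D + D**2 (V(D, a) = D**2 + D = D + D**2)
x(k) = k*(1 + k)
y = -651 (y = -1*651 = -651)
x(B(-4, 1) - 1*(-30)) + y = (-4*1**2 - 1*(-30))*(1 + (-4*1**2 - 1*(-30))) - 651 = (-4*1 + 30)*(1 + (-4*1 + 30)) - 651 = (-4 + 30)*(1 + (-4 + 30)) - 651 = 26*(1 + 26) - 651 = 26*27 - 651 = 702 - 651 = 51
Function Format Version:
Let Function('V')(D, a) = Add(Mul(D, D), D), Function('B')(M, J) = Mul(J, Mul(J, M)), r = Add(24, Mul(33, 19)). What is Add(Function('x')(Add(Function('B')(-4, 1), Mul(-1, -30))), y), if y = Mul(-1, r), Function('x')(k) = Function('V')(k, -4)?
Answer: 51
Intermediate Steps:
r = 651 (r = Add(24, 627) = 651)
Function('B')(M, J) = Mul(M, Pow(J, 2))
Function('V')(D, a) = Add(D, Pow(D, 2)) (Function('V')(D, a) = Add(Pow(D, 2), D) = Add(D, Pow(D, 2)))
Function('x')(k) = Mul(k, Add(1, k))
y = -651 (y = Mul(-1, 651) = -651)
Add(Function('x')(Add(Function('B')(-4, 1), Mul(-1, -30))), y) = Add(Mul(Add(Mul(-4, Pow(1, 2)), Mul(-1, -30)), Add(1, Add(Mul(-4, Pow(1, 2)), Mul(-1, -30)))), -651) = Add(Mul(Add(Mul(-4, 1), 30), Add(1, Add(Mul(-4, 1), 30))), -651) = Add(Mul(Add(-4, 30), Add(1, Add(-4, 30))), -651) = Add(Mul(26, Add(1, 26)), -651) = Add(Mul(26, 27), -651) = Add(702, -651) = 51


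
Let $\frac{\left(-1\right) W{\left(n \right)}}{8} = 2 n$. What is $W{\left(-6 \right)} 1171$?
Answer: $112416$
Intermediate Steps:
$W{\left(n \right)} = - 16 n$ ($W{\left(n \right)} = - 8 \cdot 2 n = - 16 n$)
$W{\left(-6 \right)} 1171 = \left(-16\right) \left(-6\right) 1171 = 96 \cdot 1171 = 112416$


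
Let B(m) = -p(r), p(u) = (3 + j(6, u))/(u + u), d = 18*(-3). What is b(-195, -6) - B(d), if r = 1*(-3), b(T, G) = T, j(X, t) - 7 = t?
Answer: -1177/6 ≈ -196.17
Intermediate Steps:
j(X, t) = 7 + t
r = -3
d = -54
p(u) = (10 + u)/(2*u) (p(u) = (3 + (7 + u))/(u + u) = (10 + u)/((2*u)) = (10 + u)*(1/(2*u)) = (10 + u)/(2*u))
B(m) = 7/6 (B(m) = -(10 - 3)/(2*(-3)) = -(-1)*7/(2*3) = -1*(-7/6) = 7/6)
b(-195, -6) - B(d) = -195 - 1*7/6 = -195 - 7/6 = -1177/6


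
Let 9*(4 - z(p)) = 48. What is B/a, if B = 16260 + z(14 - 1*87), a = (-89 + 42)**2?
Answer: 48776/6627 ≈ 7.3602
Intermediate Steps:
z(p) = -4/3 (z(p) = 4 - 1/9*48 = 4 - 16/3 = -4/3)
a = 2209 (a = (-47)**2 = 2209)
B = 48776/3 (B = 16260 - 4/3 = 48776/3 ≈ 16259.)
B/a = (48776/3)/2209 = (48776/3)*(1/2209) = 48776/6627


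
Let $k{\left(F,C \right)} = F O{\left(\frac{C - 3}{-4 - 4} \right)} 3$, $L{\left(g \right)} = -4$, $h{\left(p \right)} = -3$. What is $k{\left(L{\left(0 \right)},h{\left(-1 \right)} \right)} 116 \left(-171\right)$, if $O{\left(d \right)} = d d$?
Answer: $133893$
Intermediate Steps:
$O{\left(d \right)} = d^{2}$
$k{\left(F,C \right)} = 3 F \left(\frac{3}{8} - \frac{C}{8}\right)^{2}$ ($k{\left(F,C \right)} = F \left(\frac{C - 3}{-4 - 4}\right)^{2} \cdot 3 = F \left(\frac{-3 + C}{-8}\right)^{2} \cdot 3 = F \left(\left(-3 + C\right) \left(- \frac{1}{8}\right)\right)^{2} \cdot 3 = F \left(\frac{3}{8} - \frac{C}{8}\right)^{2} \cdot 3 = 3 F \left(\frac{3}{8} - \frac{C}{8}\right)^{2}$)
$k{\left(L{\left(0 \right)},h{\left(-1 \right)} \right)} 116 \left(-171\right) = \frac{3}{64} \left(-4\right) \left(-3 - 3\right)^{2} \cdot 116 \left(-171\right) = \frac{3}{64} \left(-4\right) \left(-6\right)^{2} \cdot 116 \left(-171\right) = \frac{3}{64} \left(-4\right) 36 \cdot 116 \left(-171\right) = \left(- \frac{27}{4}\right) 116 \left(-171\right) = \left(-783\right) \left(-171\right) = 133893$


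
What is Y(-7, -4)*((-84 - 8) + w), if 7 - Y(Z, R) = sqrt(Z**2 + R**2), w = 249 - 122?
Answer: 245 - 35*sqrt(65) ≈ -37.179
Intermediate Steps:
w = 127
Y(Z, R) = 7 - sqrt(R**2 + Z**2) (Y(Z, R) = 7 - sqrt(Z**2 + R**2) = 7 - sqrt(R**2 + Z**2))
Y(-7, -4)*((-84 - 8) + w) = (7 - sqrt((-4)**2 + (-7)**2))*((-84 - 8) + 127) = (7 - sqrt(16 + 49))*(-92 + 127) = (7 - sqrt(65))*35 = 245 - 35*sqrt(65)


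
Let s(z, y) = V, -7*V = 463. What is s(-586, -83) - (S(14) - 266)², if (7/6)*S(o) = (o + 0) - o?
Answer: -495755/7 ≈ -70822.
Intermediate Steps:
S(o) = 0 (S(o) = 6*((o + 0) - o)/7 = 6*(o - o)/7 = (6/7)*0 = 0)
V = -463/7 (V = -⅐*463 = -463/7 ≈ -66.143)
s(z, y) = -463/7
s(-586, -83) - (S(14) - 266)² = -463/7 - (0 - 266)² = -463/7 - 1*(-266)² = -463/7 - 1*70756 = -463/7 - 70756 = -495755/7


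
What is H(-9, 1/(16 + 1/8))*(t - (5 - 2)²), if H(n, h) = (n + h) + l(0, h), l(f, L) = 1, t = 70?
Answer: -62464/129 ≈ -484.22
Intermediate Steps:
H(n, h) = 1 + h + n (H(n, h) = (n + h) + 1 = (h + n) + 1 = 1 + h + n)
H(-9, 1/(16 + 1/8))*(t - (5 - 2)²) = (1 + 1/(16 + 1/8) - 9)*(70 - (5 - 2)²) = (1 + 1/(16 + ⅛) - 9)*(70 - 1*3²) = (1 + 1/(129/8) - 9)*(70 - 1*9) = (1 + 8/129 - 9)*(70 - 9) = -1024/129*61 = -62464/129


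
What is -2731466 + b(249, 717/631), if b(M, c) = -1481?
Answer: -2732947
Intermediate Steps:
-2731466 + b(249, 717/631) = -2731466 - 1481 = -2732947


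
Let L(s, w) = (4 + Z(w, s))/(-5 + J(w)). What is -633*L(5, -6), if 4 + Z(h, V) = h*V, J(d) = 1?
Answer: -9495/2 ≈ -4747.5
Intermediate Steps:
Z(h, V) = -4 + V*h (Z(h, V) = -4 + h*V = -4 + V*h)
L(s, w) = -s*w/4 (L(s, w) = (4 + (-4 + s*w))/(-5 + 1) = (s*w)/(-4) = (s*w)*(-¼) = -s*w/4)
-633*L(5, -6) = -(-633)*5*(-6)/4 = -633*15/2 = -9495/2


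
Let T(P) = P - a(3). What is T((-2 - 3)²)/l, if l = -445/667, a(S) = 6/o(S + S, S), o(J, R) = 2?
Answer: -14674/445 ≈ -32.975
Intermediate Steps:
a(S) = 3 (a(S) = 6/2 = 6*(½) = 3)
l = -445/667 (l = -445*1/667 = -445/667 ≈ -0.66717)
T(P) = -3 + P (T(P) = P - 1*3 = P - 3 = -3 + P)
T((-2 - 3)²)/l = (-3 + (-2 - 3)²)/(-445/667) = (-3 + (-5)²)*(-667/445) = (-3 + 25)*(-667/445) = 22*(-667/445) = -14674/445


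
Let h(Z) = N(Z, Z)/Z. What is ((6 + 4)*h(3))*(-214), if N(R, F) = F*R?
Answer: -6420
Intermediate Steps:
h(Z) = Z (h(Z) = (Z*Z)/Z = Z²/Z = Z)
((6 + 4)*h(3))*(-214) = ((6 + 4)*3)*(-214) = (10*3)*(-214) = 30*(-214) = -6420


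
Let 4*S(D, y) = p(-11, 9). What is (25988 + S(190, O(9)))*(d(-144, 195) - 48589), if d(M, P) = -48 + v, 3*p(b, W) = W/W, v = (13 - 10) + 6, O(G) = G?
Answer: -3791245549/3 ≈ -1.2637e+9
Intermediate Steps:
v = 9 (v = 3 + 6 = 9)
p(b, W) = ⅓ (p(b, W) = (W/W)/3 = (⅓)*1 = ⅓)
S(D, y) = 1/12 (S(D, y) = (¼)*(⅓) = 1/12)
d(M, P) = -39 (d(M, P) = -48 + 9 = -39)
(25988 + S(190, O(9)))*(d(-144, 195) - 48589) = (25988 + 1/12)*(-39 - 48589) = (311857/12)*(-48628) = -3791245549/3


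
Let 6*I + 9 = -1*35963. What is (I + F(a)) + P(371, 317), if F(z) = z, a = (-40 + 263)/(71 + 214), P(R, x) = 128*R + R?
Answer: 11931368/285 ≈ 41864.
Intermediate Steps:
P(R, x) = 129*R
a = 223/285 ≈ 0.78246
I = -17986/3 (I = -3/2 + (-1*35963)/6 = -3/2 + (⅙)*(-35963) = -3/2 - 35963/6 = -17986/3 ≈ -5995.3)
(I + F(a)) + P(371, 317) = (-17986/3 + 223/285) + 129*371 = -1708447/285 + 47859 = 11931368/285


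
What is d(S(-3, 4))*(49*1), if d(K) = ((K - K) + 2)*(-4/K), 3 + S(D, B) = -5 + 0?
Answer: 49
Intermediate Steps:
S(D, B) = -8 (S(D, B) = -3 + (-5 + 0) = -3 - 5 = -8)
d(K) = -8/K (d(K) = (0 + 2)*(-4/K) = 2*(-4/K) = -8/K)
d(S(-3, 4))*(49*1) = (-8/(-8))*(49*1) = -8*(-1/8)*49 = 1*49 = 49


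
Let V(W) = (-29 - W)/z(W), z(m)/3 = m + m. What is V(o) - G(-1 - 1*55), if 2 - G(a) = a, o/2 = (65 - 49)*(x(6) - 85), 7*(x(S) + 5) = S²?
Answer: -6633589/114048 ≈ -58.165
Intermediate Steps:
x(S) = -5 + S²/7
z(m) = 6*m (z(m) = 3*(m + m) = 3*(2*m) = 6*m)
o = -19008/7 (o = 2*((65 - 49)*((-5 + (⅐)*6²) - 85)) = 2*(16*((-5 + (⅐)*36) - 85)) = 2*(16*((-5 + 36/7) - 85)) = 2*(16*(⅐ - 85)) = 2*(16*(-594/7)) = 2*(-9504/7) = -19008/7 ≈ -2715.4)
V(W) = (-29 - W)/(6*W) (V(W) = (-29 - W)/((6*W)) = (-29 - W)*(1/(6*W)) = (-29 - W)/(6*W))
G(a) = 2 - a
V(o) - G(-1 - 1*55) = (-29 - 1*(-19008/7))/(6*(-19008/7)) - (2 - (-1 - 1*55)) = (⅙)*(-7/19008)*(-29 + 19008/7) - (2 - (-1 - 55)) = (⅙)*(-7/19008)*(18805/7) - (2 - 1*(-56)) = -18805/114048 - (2 + 56) = -18805/114048 - 1*58 = -18805/114048 - 58 = -6633589/114048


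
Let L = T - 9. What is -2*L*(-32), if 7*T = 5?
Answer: -3712/7 ≈ -530.29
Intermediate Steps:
T = 5/7 (T = (1/7)*5 = 5/7 ≈ 0.71429)
L = -58/7 (L = 5/7 - 9 = -58/7 ≈ -8.2857)
-2*L*(-32) = -2*(-58/7)*(-32) = (116/7)*(-32) = -3712/7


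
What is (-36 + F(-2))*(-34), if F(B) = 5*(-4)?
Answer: 1904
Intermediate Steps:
F(B) = -20
(-36 + F(-2))*(-34) = (-36 - 20)*(-34) = -56*(-34) = 1904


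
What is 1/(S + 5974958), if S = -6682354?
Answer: -1/707396 ≈ -1.4136e-6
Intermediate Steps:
1/(S + 5974958) = 1/(-6682354 + 5974958) = 1/(-707396) = -1/707396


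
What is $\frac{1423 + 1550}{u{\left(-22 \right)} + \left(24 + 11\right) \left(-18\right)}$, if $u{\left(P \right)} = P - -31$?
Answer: $- \frac{991}{207} \approx -4.7874$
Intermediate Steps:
$u{\left(P \right)} = 31 + P$ ($u{\left(P \right)} = P + 31 = 31 + P$)
$\frac{1423 + 1550}{u{\left(-22 \right)} + \left(24 + 11\right) \left(-18\right)} = \frac{1423 + 1550}{\left(31 - 22\right) + \left(24 + 11\right) \left(-18\right)} = \frac{2973}{9 + 35 \left(-18\right)} = \frac{2973}{9 - 630} = \frac{2973}{-621} = 2973 \left(- \frac{1}{621}\right) = - \frac{991}{207}$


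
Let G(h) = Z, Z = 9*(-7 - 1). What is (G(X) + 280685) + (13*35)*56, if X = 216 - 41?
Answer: 306093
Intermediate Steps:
X = 175
Z = -72 (Z = 9*(-8) = -72)
G(h) = -72
(G(X) + 280685) + (13*35)*56 = (-72 + 280685) + (13*35)*56 = 280613 + 455*56 = 280613 + 25480 = 306093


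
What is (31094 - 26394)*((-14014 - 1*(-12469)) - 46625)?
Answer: -226399000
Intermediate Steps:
(31094 - 26394)*((-14014 - 1*(-12469)) - 46625) = 4700*((-14014 + 12469) - 46625) = 4700*(-1545 - 46625) = 4700*(-48170) = -226399000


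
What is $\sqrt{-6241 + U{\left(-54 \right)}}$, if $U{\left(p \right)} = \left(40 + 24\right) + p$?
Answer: $i \sqrt{6231} \approx 78.937 i$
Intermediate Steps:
$U{\left(p \right)} = 64 + p$
$\sqrt{-6241 + U{\left(-54 \right)}} = \sqrt{-6241 + \left(64 - 54\right)} = \sqrt{-6241 + 10} = \sqrt{-6231} = i \sqrt{6231}$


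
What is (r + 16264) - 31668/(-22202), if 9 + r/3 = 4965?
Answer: 345612166/11101 ≈ 31133.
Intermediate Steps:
r = 14868 (r = -27 + 3*4965 = -27 + 14895 = 14868)
(r + 16264) - 31668/(-22202) = (14868 + 16264) - 31668/(-22202) = 31132 - 31668*(-1/22202) = 31132 + 15834/11101 = 345612166/11101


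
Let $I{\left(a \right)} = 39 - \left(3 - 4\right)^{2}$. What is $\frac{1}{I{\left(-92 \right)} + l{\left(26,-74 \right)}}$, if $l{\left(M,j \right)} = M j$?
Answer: $- \frac{1}{1886} \approx -0.00053022$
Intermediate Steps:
$I{\left(a \right)} = 38$ ($I{\left(a \right)} = 39 - \left(-1\right)^{2} = 39 - 1 = 38$)
$\frac{1}{I{\left(-92 \right)} + l{\left(26,-74 \right)}} = \frac{1}{38 + 26 \left(-74\right)} = \frac{1}{38 - 1924} = \frac{1}{-1886} = - \frac{1}{1886}$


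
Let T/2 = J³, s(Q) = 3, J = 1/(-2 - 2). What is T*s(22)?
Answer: -3/32 ≈ -0.093750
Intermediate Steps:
J = -¼ (J = 1/(-4) = -¼ ≈ -0.25000)
T = -1/32 (T = 2*(-¼)³ = 2*(-1/64) = -1/32 ≈ -0.031250)
T*s(22) = -1/32*3 = -3/32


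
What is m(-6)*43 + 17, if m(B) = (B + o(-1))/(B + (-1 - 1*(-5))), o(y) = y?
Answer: 335/2 ≈ 167.50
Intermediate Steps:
m(B) = (-1 + B)/(4 + B) (m(B) = (B - 1)/(B + (-1 - 1*(-5))) = (-1 + B)/(B + (-1 + 5)) = (-1 + B)/(B + 4) = (-1 + B)/(4 + B))
m(-6)*43 + 17 = ((-1 - 6)/(4 - 6))*43 + 17 = (-7/(-2))*43 + 17 = -½*(-7)*43 + 17 = (7/2)*43 + 17 = 301/2 + 17 = 335/2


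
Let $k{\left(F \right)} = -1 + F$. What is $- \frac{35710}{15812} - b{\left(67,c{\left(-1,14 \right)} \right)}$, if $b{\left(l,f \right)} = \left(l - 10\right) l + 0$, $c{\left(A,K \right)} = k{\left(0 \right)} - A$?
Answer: $- \frac{30210869}{7906} \approx -3821.3$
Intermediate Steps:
$c{\left(A,K \right)} = -1 - A$ ($c{\left(A,K \right)} = \left(-1 + 0\right) - A = -1 - A$)
$b{\left(l,f \right)} = l \left(-10 + l\right)$ ($b{\left(l,f \right)} = \left(l - 10\right) l + 0 = \left(-10 + l\right) l + 0 = l \left(-10 + l\right) + 0 = l \left(-10 + l\right)$)
$- \frac{35710}{15812} - b{\left(67,c{\left(-1,14 \right)} \right)} = - \frac{35710}{15812} - 67 \left(-10 + 67\right) = \left(-35710\right) \frac{1}{15812} - 67 \cdot 57 = - \frac{17855}{7906} - 3819 = - \frac{30210869}{7906}$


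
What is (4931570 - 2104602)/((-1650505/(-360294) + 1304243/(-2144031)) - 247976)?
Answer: -727926831849704784/63851268296397017 ≈ -11.400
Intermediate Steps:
(4931570 - 2104602)/((-1650505/(-360294) + 1304243/(-2144031)) - 247976) = 2826968/((-1650505*(-1/360294) + 1304243*(-1/2144031)) - 247976) = 2826968/((1650505/360294 - 1304243/2144031) - 247976) = 2826968/(1022940986071/257493835038 - 247976) = 2826968/(-63851268296397017/257493835038) = 2826968*(-257493835038/63851268296397017) = -727926831849704784/63851268296397017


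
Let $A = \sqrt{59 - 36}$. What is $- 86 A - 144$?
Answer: $-144 - 86 \sqrt{23} \approx -556.44$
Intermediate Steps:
$A = \sqrt{23} \approx 4.7958$
$- 86 A - 144 = - 86 \sqrt{23} - 144 = -144 - 86 \sqrt{23}$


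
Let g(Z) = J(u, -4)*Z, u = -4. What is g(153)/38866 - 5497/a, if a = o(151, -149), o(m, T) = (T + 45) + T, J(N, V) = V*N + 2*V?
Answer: 4651219/213763 ≈ 21.759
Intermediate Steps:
J(N, V) = 2*V + N*V (J(N, V) = N*V + 2*V = 2*V + N*V)
g(Z) = 8*Z (g(Z) = (-4*(2 - 4))*Z = (-4*(-2))*Z = 8*Z)
o(m, T) = 45 + 2*T (o(m, T) = (45 + T) + T = 45 + 2*T)
a = -253 (a = 45 + 2*(-149) = 45 - 298 = -253)
g(153)/38866 - 5497/a = (8*153)/38866 - 5497/(-253) = 1224*(1/38866) - 5497*(-1/253) = 612/19433 + 239/11 = 4651219/213763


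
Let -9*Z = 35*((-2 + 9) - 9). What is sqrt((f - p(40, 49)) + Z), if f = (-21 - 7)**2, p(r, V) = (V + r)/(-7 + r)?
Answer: sqrt(859309)/33 ≈ 28.091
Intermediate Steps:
p(r, V) = (V + r)/(-7 + r)
f = 784 (f = (-28)**2 = 784)
Z = 70/9 (Z = -35*((-2 + 9) - 9)/9 = -35*(7 - 9)/9 = -35*(-2)/9 = -1/9*(-70) = 70/9 ≈ 7.7778)
sqrt((f - p(40, 49)) + Z) = sqrt((784 - (49 + 40)/(-7 + 40)) + 70/9) = sqrt((784 - 89/33) + 70/9) = sqrt(25783/33 + 70/9) = sqrt(78119/99) = sqrt(859309)/33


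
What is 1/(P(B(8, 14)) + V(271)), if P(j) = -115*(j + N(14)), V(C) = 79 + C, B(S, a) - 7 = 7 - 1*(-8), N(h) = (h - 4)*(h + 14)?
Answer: -1/34380 ≈ -2.9087e-5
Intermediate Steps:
N(h) = (-4 + h)*(14 + h)
B(S, a) = 22 (B(S, a) = 7 + (7 - 1*(-8)) = 7 + (7 + 8) = 7 + 15 = 22)
P(j) = -32200 - 115*j (P(j) = -115*(j + (-56 + 14² + 10*14)) = -115*(j + (-56 + 196 + 140)) = -115*(j + 280) = -115*(280 + j) = -32200 - 115*j)
1/(P(B(8, 14)) + V(271)) = 1/((-32200 - 115*22) + (79 + 271)) = 1/((-32200 - 2530) + 350) = 1/(-34730 + 350) = 1/(-34380) = -1/34380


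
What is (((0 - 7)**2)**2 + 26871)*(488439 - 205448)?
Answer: 8283712552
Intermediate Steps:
(((0 - 7)**2)**2 + 26871)*(488439 - 205448) = (((-7)**2)**2 + 26871)*282991 = (49**2 + 26871)*282991 = (2401 + 26871)*282991 = 29272*282991 = 8283712552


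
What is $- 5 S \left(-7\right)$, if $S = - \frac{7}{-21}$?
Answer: $\frac{35}{3} \approx 11.667$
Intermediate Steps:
$S = \frac{1}{3}$ ($S = \left(-7\right) \left(- \frac{1}{21}\right) = \frac{1}{3} \approx 0.33333$)
$- 5 S \left(-7\right) = \left(-5\right) \frac{1}{3} \left(-7\right) = \left(- \frac{5}{3}\right) \left(-7\right) = \frac{35}{3}$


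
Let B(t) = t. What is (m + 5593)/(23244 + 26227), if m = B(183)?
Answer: 5776/49471 ≈ 0.11676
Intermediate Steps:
m = 183
(m + 5593)/(23244 + 26227) = (183 + 5593)/(23244 + 26227) = 5776/49471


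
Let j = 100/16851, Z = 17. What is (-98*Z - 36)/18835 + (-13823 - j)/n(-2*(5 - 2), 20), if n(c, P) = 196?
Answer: -4392885652747/62208162660 ≈ -70.616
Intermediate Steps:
j = 100/16851 (j = 100*(1/16851) = 100/16851 ≈ 0.0059344)
(-98*Z - 36)/18835 + (-13823 - j)/n(-2*(5 - 2), 20) = (-98*17 - 36)/18835 + (-13823 - 1*100/16851)/196 = (-1666 - 36)*(1/18835) + (-13823 - 100/16851)*(1/196) = -1702*1/18835 - 232931473/16851*1/196 = -1702/18835 - 232931473/3302796 = -4392885652747/62208162660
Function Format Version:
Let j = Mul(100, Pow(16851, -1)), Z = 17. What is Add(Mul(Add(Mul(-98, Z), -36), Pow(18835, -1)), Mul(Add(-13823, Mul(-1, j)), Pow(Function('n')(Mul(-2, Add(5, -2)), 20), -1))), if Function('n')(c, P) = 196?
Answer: Rational(-4392885652747, 62208162660) ≈ -70.616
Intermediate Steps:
j = Rational(100, 16851) (j = Mul(100, Rational(1, 16851)) = Rational(100, 16851) ≈ 0.0059344)
Add(Mul(Add(Mul(-98, Z), -36), Pow(18835, -1)), Mul(Add(-13823, Mul(-1, j)), Pow(Function('n')(Mul(-2, Add(5, -2)), 20), -1))) = Add(Mul(Add(Mul(-98, 17), -36), Pow(18835, -1)), Mul(Add(-13823, Mul(-1, Rational(100, 16851))), Pow(196, -1))) = Add(Mul(Add(-1666, -36), Rational(1, 18835)), Mul(Add(-13823, Rational(-100, 16851)), Rational(1, 196))) = Add(Mul(-1702, Rational(1, 18835)), Mul(Rational(-232931473, 16851), Rational(1, 196))) = Add(Rational(-1702, 18835), Rational(-232931473, 3302796)) = Rational(-4392885652747, 62208162660)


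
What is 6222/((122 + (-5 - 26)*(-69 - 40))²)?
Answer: 2074/4085667 ≈ 0.00050763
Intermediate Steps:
6222/((122 + (-5 - 26)*(-69 - 40))²) = 6222/((122 - 31*(-109))²) = 6222/((122 + 3379)²) = 6222/(3501²) = 6222/12257001 = 6222*(1/12257001) = 2074/4085667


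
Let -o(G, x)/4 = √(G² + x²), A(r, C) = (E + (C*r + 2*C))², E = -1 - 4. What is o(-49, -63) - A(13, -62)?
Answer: -874225 - 28*√130 ≈ -8.7454e+5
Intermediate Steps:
E = -5
A(r, C) = (-5 + 2*C + C*r)² (A(r, C) = (-5 + (C*r + 2*C))² = (-5 + (2*C + C*r))² = (-5 + 2*C + C*r)²)
o(G, x) = -4*√(G² + x²)
o(-49, -63) - A(13, -62) = -4*√((-49)² + (-63)²) - (-5 + 2*(-62) - 62*13)² = -4*√(2401 + 3969) - (-5 - 124 - 806)² = -28*√130 - 1*(-935)² = -28*√130 - 1*874225 = -28*√130 - 874225 = -874225 - 28*√130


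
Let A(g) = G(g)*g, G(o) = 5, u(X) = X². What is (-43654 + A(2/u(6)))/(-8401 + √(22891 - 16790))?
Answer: 6601228567/1270272600 + 785767*√6101/1270272600 ≈ 5.2450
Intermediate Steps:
A(g) = 5*g
(-43654 + A(2/u(6)))/(-8401 + √(22891 - 16790)) = (-43654 + 5*(2/(6²)))/(-8401 + √(22891 - 16790)) = (-43654 + 5*(2/36))/(-8401 + √6101) = (-43654 + 5*(2*(1/36)))/(-8401 + √6101) = (-43654 + 5*(1/18))/(-8401 + √6101) = (-43654 + 5/18)/(-8401 + √6101) = -785767/(18*(-8401 + √6101))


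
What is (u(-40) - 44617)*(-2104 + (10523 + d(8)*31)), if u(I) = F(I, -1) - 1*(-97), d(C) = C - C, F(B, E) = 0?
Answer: -374813880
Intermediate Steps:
d(C) = 0
u(I) = 97 (u(I) = 0 - 1*(-97) = 0 + 97 = 97)
(u(-40) - 44617)*(-2104 + (10523 + d(8)*31)) = (97 - 44617)*(-2104 + (10523 + 0*31)) = -44520*(-2104 + (10523 + 0)) = -44520*(-2104 + 10523) = -44520*8419 = -374813880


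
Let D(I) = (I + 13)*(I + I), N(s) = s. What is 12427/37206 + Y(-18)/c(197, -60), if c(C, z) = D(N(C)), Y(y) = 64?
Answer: 85882597/256535370 ≈ 0.33478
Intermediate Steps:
D(I) = 2*I*(13 + I) (D(I) = (13 + I)*(2*I) = 2*I*(13 + I))
c(C, z) = 2*C*(13 + C)
12427/37206 + Y(-18)/c(197, -60) = 12427/37206 + 64/((2*197*(13 + 197))) = 12427*(1/37206) + 64/((2*197*210)) = 12427/37206 + 64/82740 = 12427/37206 + 64*(1/82740) = 12427/37206 + 16/20685 = 85882597/256535370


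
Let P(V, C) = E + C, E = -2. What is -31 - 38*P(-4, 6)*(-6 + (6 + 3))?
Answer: -487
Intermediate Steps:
P(V, C) = -2 + C
-31 - 38*P(-4, 6)*(-6 + (6 + 3)) = -31 - 38*(-2 + 6)*(-6 + (6 + 3)) = -31 - 152*(-6 + 9) = -31 - 152*3 = -31 - 38*12 = -31 - 456 = -487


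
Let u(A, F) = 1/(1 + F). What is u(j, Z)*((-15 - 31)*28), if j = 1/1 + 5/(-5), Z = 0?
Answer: -1288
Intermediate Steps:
j = 0 (j = 1*1 + 5*(-⅕) = 1 - 1 = 0)
u(j, Z)*((-15 - 31)*28) = ((-15 - 31)*28)/(1 + 0) = (-46*28)/1 = 1*(-1288) = -1288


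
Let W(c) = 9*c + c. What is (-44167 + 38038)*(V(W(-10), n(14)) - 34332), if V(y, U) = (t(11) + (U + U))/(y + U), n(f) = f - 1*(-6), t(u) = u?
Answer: 16833978819/80 ≈ 2.1042e+8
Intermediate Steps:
n(f) = 6 + f (n(f) = f + 6 = 6 + f)
W(c) = 10*c
V(y, U) = (11 + 2*U)/(U + y) (V(y, U) = (11 + (U + U))/(y + U) = (11 + 2*U)/(U + y))
(-44167 + 38038)*(V(W(-10), n(14)) - 34332) = (-44167 + 38038)*((11 + 2*(6 + 14))/((6 + 14) + 10*(-10)) - 34332) = -6129*((11 + 2*20)/(20 - 100) - 34332) = -6129*((11 + 40)/(-80) - 34332) = -6129*(-1/80*51 - 34332) = -6129*(-51/80 - 34332) = -6129*(-2746611/80) = 16833978819/80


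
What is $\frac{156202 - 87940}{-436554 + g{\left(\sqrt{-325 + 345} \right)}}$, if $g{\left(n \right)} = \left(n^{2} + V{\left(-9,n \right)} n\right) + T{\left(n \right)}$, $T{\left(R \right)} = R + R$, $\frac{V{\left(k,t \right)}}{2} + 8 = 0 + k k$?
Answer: $- \frac{7449670977}{47640373769} - \frac{5051388 \sqrt{5}}{47640373769} \approx -0.15661$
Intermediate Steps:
$V{\left(k,t \right)} = -16 + 2 k^{2}$ ($V{\left(k,t \right)} = -16 + 2 \left(0 + k k\right) = -16 + 2 \left(0 + k^{2}\right) = -16 + 2 k^{2}$)
$T{\left(R \right)} = 2 R$
$g{\left(n \right)} = n^{2} + 148 n$ ($g{\left(n \right)} = \left(n^{2} + \left(-16 + 2 \left(-9\right)^{2}\right) n\right) + 2 n = \left(n^{2} + \left(-16 + 2 \cdot 81\right) n\right) + 2 n = \left(n^{2} + \left(-16 + 162\right) n\right) + 2 n = \left(n^{2} + 146 n\right) + 2 n = n^{2} + 148 n$)
$\frac{156202 - 87940}{-436554 + g{\left(\sqrt{-325 + 345} \right)}} = \frac{156202 - 87940}{-436554 + \sqrt{-325 + 345} \left(148 + \sqrt{-325 + 345}\right)} = \frac{68262}{-436554 + \sqrt{20} \left(148 + \sqrt{20}\right)} = \frac{68262}{-436554 + 2 \sqrt{5} \left(148 + 2 \sqrt{5}\right)}$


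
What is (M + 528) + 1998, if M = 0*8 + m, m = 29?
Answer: 2555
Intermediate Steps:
M = 29 (M = 0*8 + 29 = 0 + 29 = 29)
(M + 528) + 1998 = (29 + 528) + 1998 = 557 + 1998 = 2555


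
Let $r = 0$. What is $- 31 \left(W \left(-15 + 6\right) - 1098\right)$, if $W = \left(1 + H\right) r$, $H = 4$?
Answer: $34038$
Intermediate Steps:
$W = 0$ ($W = \left(1 + 4\right) 0 = 5 \cdot 0 = 0$)
$- 31 \left(W \left(-15 + 6\right) - 1098\right) = - 31 \left(0 \left(-15 + 6\right) - 1098\right) = - 31 \left(0 \left(-9\right) - 1098\right) = - 31 \left(0 - 1098\right) = \left(-31\right) \left(-1098\right) = 34038$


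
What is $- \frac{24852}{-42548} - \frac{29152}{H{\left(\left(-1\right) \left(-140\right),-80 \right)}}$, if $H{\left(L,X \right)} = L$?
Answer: $- \frac{77305001}{372295} \approx -207.64$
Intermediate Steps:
$- \frac{24852}{-42548} - \frac{29152}{H{\left(\left(-1\right) \left(-140\right),-80 \right)}} = - \frac{24852}{-42548} - \frac{29152}{\left(-1\right) \left(-140\right)} = \left(-24852\right) \left(- \frac{1}{42548}\right) - \frac{29152}{140} = \frac{6213}{10637} - \frac{7288}{35} = - \frac{77305001}{372295}$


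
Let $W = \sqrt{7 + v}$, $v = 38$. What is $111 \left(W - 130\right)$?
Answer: $-14430 + 333 \sqrt{5} \approx -13685.0$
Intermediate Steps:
$W = 3 \sqrt{5}$ ($W = \sqrt{7 + 38} = \sqrt{45} = 3 \sqrt{5} \approx 6.7082$)
$111 \left(W - 130\right) = 111 \left(3 \sqrt{5} - 130\right) = 111 \left(-130 + 3 \sqrt{5}\right) = -14430 + 333 \sqrt{5}$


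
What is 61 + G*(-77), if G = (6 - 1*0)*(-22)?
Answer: 10225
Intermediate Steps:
G = -132 (G = (6 + 0)*(-22) = 6*(-22) = -132)
61 + G*(-77) = 61 - 132*(-77) = 61 + 10164 = 10225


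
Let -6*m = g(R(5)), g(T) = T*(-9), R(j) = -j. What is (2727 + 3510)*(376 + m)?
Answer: 4596669/2 ≈ 2.2983e+6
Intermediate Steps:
g(T) = -9*T
m = -15/2 (m = -(-3)*(-1*5)/2 = -(-3)*(-5)/2 = -1/6*45 = -15/2 ≈ -7.5000)
(2727 + 3510)*(376 + m) = (2727 + 3510)*(376 - 15/2) = 6237*(737/2) = 4596669/2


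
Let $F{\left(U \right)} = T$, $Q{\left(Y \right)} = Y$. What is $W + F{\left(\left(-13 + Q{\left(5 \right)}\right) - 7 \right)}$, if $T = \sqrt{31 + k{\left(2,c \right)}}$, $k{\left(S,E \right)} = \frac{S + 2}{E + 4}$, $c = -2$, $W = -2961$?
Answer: $-2961 + \sqrt{33} \approx -2955.3$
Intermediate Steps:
$k{\left(S,E \right)} = \frac{2 + S}{4 + E}$
$T = \sqrt{33}$ ($T = \sqrt{31 + \frac{2 + 2}{4 - 2}} = \sqrt{31 + \frac{1}{2} \cdot 4} = \sqrt{31 + 2} = \sqrt{33} \approx 5.7446$)
$F{\left(U \right)} = \sqrt{33}$
$W + F{\left(\left(-13 + Q{\left(5 \right)}\right) - 7 \right)} = -2961 + \sqrt{33}$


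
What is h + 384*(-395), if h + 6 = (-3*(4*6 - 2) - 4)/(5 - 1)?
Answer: -303407/2 ≈ -1.5170e+5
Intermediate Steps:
h = -47/2 (h = -6 + (-3*(4*6 - 2) - 4)/(5 - 1) = -6 + (-3*(24 - 2) - 4)/4 = -6 + (-3*22 - 4)*(1/4) = -6 + (-66 - 4)*(1/4) = -6 - 70*1/4 = -6 - 35/2 = -47/2 ≈ -23.500)
h + 384*(-395) = -47/2 + 384*(-395) = -47/2 - 151680 = -303407/2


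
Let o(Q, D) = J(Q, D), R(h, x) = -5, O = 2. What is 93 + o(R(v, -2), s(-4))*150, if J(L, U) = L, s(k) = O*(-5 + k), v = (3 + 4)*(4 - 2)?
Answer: -657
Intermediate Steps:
v = 14 (v = 7*2 = 14)
s(k) = -10 + 2*k (s(k) = 2*(-5 + k) = -10 + 2*k)
o(Q, D) = Q
93 + o(R(v, -2), s(-4))*150 = 93 - 5*150 = 93 - 750 = -657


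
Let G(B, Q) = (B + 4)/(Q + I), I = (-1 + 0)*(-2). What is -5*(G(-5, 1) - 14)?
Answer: 215/3 ≈ 71.667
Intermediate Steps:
I = 2 (I = -1*(-2) = 2)
G(B, Q) = (4 + B)/(2 + Q) (G(B, Q) = (B + 4)/(Q + 2) = (4 + B)/(2 + Q))
-5*(G(-5, 1) - 14) = -5*((4 - 5)/(2 + 1) - 14) = -5*(-1/3 - 14) = -5*(-43/3) = 215/3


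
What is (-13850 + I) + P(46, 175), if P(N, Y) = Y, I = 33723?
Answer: 20048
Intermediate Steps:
(-13850 + I) + P(46, 175) = (-13850 + 33723) + 175 = 19873 + 175 = 20048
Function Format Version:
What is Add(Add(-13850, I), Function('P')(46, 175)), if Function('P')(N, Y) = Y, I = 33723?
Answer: 20048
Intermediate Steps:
Add(Add(-13850, I), Function('P')(46, 175)) = Add(Add(-13850, 33723), 175) = Add(19873, 175) = 20048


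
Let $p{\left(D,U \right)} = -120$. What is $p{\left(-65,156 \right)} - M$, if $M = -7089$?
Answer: $6969$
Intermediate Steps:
$p{\left(-65,156 \right)} - M = -120 - -7089 = -120 + 7089 = 6969$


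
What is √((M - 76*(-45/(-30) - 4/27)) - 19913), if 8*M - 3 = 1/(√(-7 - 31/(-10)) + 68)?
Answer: √6*√((-293985665*√10 - 4323319*I*√39)/(68*√10 + I*√39))/36 ≈ 1.8852e-7 - 141.48*I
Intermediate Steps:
M = 3/8 + 1/(8*(68 + I*√390/10)) (M = 3/8 + 1/(8*(√(-7 - 31/(-10)) + 68)) = 3/8 + 1/(8*(√(-7 - 31*(-⅒)) + 68)) = 3/8 + 1/(8*(√(-7 + 31/10) + 68)) = 3/8 + 1/(8*(√(-39/10) + 68)) = 3/8 + 1/(8*(I*√390/10 + 68)) = 3/8 + 1/(8*(68 + I*√390/10)) ≈ 0.37684 - 5.3341e-5*I)
√((M - 76*(-45/(-30) - 4/27)) - 19913) = √(((205*√10 + 3*I*√39)/(8*(68*√10 + I*√39)) - 76*(-45/(-30) - 4/27)) - 19913) = √(((205*√10 + 3*I*√39)/(8*(68*√10 + I*√39)) - 76*(-45*(-1/30) - 4*1/27)) - 19913) = √(((205*√10 + 3*I*√39)/(8*(68*√10 + I*√39)) - 76*(3/2 - 4/27)) - 19913) = √(((205*√10 + 3*I*√39)/(8*(68*√10 + I*√39)) - 76*73/54) - 19913) = √(((205*√10 + 3*I*√39)/(8*(68*√10 + I*√39)) - 2774/27) - 19913) = √((-2774/27 + (205*√10 + 3*I*√39)/(8*(68*√10 + I*√39))) - 19913) = √(-540425/27 + (205*√10 + 3*I*√39)/(8*(68*√10 + I*√39)))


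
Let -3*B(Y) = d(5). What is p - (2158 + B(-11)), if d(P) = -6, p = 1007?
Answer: -1153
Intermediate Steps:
B(Y) = 2 (B(Y) = -1/3*(-6) = 2)
p - (2158 + B(-11)) = 1007 - (2158 + 2) = 1007 - 1*2160 = 1007 - 2160 = -1153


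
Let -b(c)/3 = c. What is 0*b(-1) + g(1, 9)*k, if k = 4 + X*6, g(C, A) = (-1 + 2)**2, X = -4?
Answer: -20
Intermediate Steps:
b(c) = -3*c
g(C, A) = 1 (g(C, A) = 1**2 = 1)
k = -20 (k = 4 - 4*6 = 4 - 24 = -20)
0*b(-1) + g(1, 9)*k = 0*(-3*(-1)) + 1*(-20) = 0*3 - 20 = 0 - 20 = -20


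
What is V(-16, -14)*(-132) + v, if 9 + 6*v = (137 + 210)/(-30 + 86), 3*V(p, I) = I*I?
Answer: -2897821/336 ≈ -8624.5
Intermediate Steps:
V(p, I) = I²/3 (V(p, I) = (I*I)/3 = I²/3)
v = -157/336 (v = -3/2 + ((137 + 210)/(-30 + 86))/6 = -3/2 + (347/56)/6 = -3/2 + (347*(1/56))/6 = -3/2 + (⅙)*(347/56) = -3/2 + 347/336 = -157/336 ≈ -0.46726)
V(-16, -14)*(-132) + v = ((⅓)*(-14)²)*(-132) - 157/336 = ((⅓)*196)*(-132) - 157/336 = (196/3)*(-132) - 157/336 = -8624 - 157/336 = -2897821/336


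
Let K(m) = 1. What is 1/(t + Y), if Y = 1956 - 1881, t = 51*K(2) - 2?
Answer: 1/124 ≈ 0.0080645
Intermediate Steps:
t = 49 (t = 51*1 - 2 = 51 - 2 = 49)
Y = 75
1/(t + Y) = 1/(49 + 75) = 1/124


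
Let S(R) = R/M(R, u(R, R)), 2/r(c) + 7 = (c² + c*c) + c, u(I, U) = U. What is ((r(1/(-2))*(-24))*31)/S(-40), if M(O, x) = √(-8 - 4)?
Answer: -372*I*√3/35 ≈ -18.409*I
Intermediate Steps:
M(O, x) = 2*I*√3 (M(O, x) = √(-12) = 2*I*√3)
r(c) = 2/(-7 + c + 2*c²) (r(c) = 2/(-7 + ((c² + c*c) + c)) = 2/(-7 + ((c² + c²) + c)) = 2/(-7 + (2*c² + c)) = 2/(-7 + (c + 2*c²)) = 2/(-7 + c + 2*c²))
S(R) = -I*R*√3/6 (S(R) = R/((2*I*√3)) = R*(-I*√3/6) = -I*R*√3/6)
((r(1/(-2))*(-24))*31)/S(-40) = (((2/(-7 + 1/(-2) + 2*(1/(-2))²))*(-24))*31)/((-⅙*I*(-40)*√3)) = (((2/(-7 - ½ + 2*(-½)²))*(-24))*31)/((20*I*√3/3)) = (((2/(-7 - ½ + 2*(¼)))*(-24))*31)*(-I*√3/20) = (((2/(-7 - ½ + ½))*(-24))*31)*(-I*√3/20) = (((2/(-7))*(-24))*31)*(-I*√3/20) = (((2*(-⅐))*(-24))*31)*(-I*√3/20) = (-2/7*(-24)*31)*(-I*√3/20) = ((48/7)*31)*(-I*√3/20) = 1488*(-I*√3/20)/7 = -372*I*√3/35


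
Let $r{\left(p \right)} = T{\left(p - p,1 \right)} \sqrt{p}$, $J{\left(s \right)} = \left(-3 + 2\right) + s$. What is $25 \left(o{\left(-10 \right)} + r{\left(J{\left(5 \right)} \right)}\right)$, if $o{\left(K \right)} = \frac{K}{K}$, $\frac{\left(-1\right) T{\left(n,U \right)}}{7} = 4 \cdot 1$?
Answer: $-1375$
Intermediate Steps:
$J{\left(s \right)} = -1 + s$
$T{\left(n,U \right)} = -28$ ($T{\left(n,U \right)} = - 7 \cdot 4 \cdot 1 = \left(-7\right) 4 = -28$)
$r{\left(p \right)} = - 28 \sqrt{p}$
$o{\left(K \right)} = 1$
$25 \left(o{\left(-10 \right)} + r{\left(J{\left(5 \right)} \right)}\right) = 25 \left(1 - 28 \sqrt{-1 + 5}\right) = 25 \left(1 - 28 \sqrt{4}\right) = 25 \left(1 - 56\right) = 25 \left(-55\right) = -1375$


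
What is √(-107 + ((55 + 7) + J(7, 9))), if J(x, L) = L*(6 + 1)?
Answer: 3*√2 ≈ 4.2426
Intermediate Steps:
J(x, L) = 7*L (J(x, L) = L*7 = 7*L)
√(-107 + ((55 + 7) + J(7, 9))) = √(-107 + ((55 + 7) + 7*9)) = √(-107 + (62 + 63)) = √(-107 + 125) = √18 = 3*√2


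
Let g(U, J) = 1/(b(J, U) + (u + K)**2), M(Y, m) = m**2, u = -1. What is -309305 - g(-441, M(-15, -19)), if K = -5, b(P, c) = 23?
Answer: -18248996/59 ≈ -3.0931e+5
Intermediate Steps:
g(U, J) = 1/59 (g(U, J) = 1/(23 + (-1 - 5)**2) = 1/(23 + (-6)**2) = 1/(23 + 36) = 1/59)
-309305 - g(-441, M(-15, -19)) = -309305 - 1*1/59 = -309305 - 1/59 = -18248996/59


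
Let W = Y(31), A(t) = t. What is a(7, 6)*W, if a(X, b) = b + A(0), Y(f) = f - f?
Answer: 0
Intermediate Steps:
Y(f) = 0
W = 0
a(X, b) = b (a(X, b) = b + 0 = b)
a(7, 6)*W = 6*0 = 0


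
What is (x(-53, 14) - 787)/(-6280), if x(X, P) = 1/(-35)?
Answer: 13773/109900 ≈ 0.12532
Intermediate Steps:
x(X, P) = -1/35
(x(-53, 14) - 787)/(-6280) = (-1/35 - 787)/(-6280) = -27546/35*(-1/6280) = 13773/109900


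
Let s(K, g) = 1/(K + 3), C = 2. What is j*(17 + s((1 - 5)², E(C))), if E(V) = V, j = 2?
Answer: 648/19 ≈ 34.105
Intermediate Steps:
s(K, g) = 1/(3 + K)
j*(17 + s((1 - 5)², E(C))) = 2*(17 + 1/(3 + (1 - 5)²)) = 2*(17 + 1/(3 + (-4)²)) = 2*(17 + 1/(3 + 16)) = 2*(17 + 1/19) = 2*(324/19) = 648/19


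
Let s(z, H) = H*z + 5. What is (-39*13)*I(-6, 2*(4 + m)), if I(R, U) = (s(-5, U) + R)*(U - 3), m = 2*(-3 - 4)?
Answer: 1154439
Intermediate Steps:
s(z, H) = 5 + H*z
m = -14 (m = 2*(-7) = -14)
I(R, U) = (-3 + U)*(5 + R - 5*U) (I(R, U) = ((5 + U*(-5)) + R)*(U - 3) = ((5 - 5*U) + R)*(-3 + U) = (5 + R - 5*U)*(-3 + U) = (-3 + U)*(5 + R - 5*U))
(-39*13)*I(-6, 2*(4 + m)) = (-39*13)*(-15 - 5*4*(4 - 14)² - 3*(-6) + 20*(2*(4 - 14)) - 12*(4 - 14)) = -507*(-15 - 5*(2*(-10))² + 18 + 20*(2*(-10)) - 12*(-10)) = -507*(-15 - 5*(-20)² + 18 + 20*(-20) - 6*(-20)) = -507*(-15 - 5*400 + 18 - 400 + 120) = -507*(-15 - 2000 + 18 - 400 + 120) = -507*(-2277) = 1154439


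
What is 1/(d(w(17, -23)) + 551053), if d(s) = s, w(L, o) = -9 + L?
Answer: 1/551061 ≈ 1.8147e-6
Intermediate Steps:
1/(d(w(17, -23)) + 551053) = 1/((-9 + 17) + 551053) = 1/(8 + 551053) = 1/551061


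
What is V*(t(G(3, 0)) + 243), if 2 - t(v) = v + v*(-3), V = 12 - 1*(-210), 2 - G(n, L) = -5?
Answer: 57498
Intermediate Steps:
G(n, L) = 7 (G(n, L) = 2 - 1*(-5) = 2 + 5 = 7)
V = 222 (V = 12 + 210 = 222)
t(v) = 2 + 2*v (t(v) = 2 - (v + v*(-3)) = 2 - (v - 3*v) = 2 - (-2)*v = 2 + 2*v)
V*(t(G(3, 0)) + 243) = 222*((2 + 2*7) + 243) = 222*((2 + 14) + 243) = 222*(16 + 243) = 222*259 = 57498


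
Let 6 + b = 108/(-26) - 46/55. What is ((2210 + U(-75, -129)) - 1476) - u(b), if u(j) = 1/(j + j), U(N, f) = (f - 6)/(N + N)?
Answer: 57752017/78580 ≈ 734.95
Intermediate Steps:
b = -7858/715 (b = -6 + (108/(-26) - 46/55) = -6 + (108*(-1/26) - 46*1/55) = -6 + (-54/13 - 46/55) = -6 - 3568/715 = -7858/715 ≈ -10.990)
U(N, f) = (-6 + f)/(2*N) (U(N, f) = (-6 + f)/((2*N)) = (-6 + f)*(1/(2*N)) = (-6 + f)/(2*N))
u(j) = 1/(2*j)
((2210 + U(-75, -129)) - 1476) - u(b) = ((2210 + (1/2)*(-6 - 129)/(-75)) - 1476) - 1/(2*(-7858/715)) = ((2210 + (1/2)*(-1/75)*(-135)) - 1476) - (-715)/(2*7858) = ((2210 + 9/10) - 1476) - 1*(-715/15716) = (22109/10 - 1476) + 715/15716 = 7349/10 + 715/15716 = 57752017/78580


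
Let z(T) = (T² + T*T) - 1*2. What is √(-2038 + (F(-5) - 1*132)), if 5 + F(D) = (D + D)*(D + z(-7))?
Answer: I*√3085 ≈ 55.543*I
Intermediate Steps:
z(T) = -2 + 2*T² (z(T) = (T² + T²) - 2 = 2*T² - 2 = -2 + 2*T²)
F(D) = -5 + 2*D*(96 + D) (F(D) = -5 + (D + D)*(D + (-2 + 2*(-7)²)) = -5 + (2*D)*(D + (-2 + 2*49)) = -5 + (2*D)*(D + (-2 + 98)) = -5 + (2*D)*(D + 96) = -5 + (2*D)*(96 + D) = -5 + 2*D*(96 + D))
√(-2038 + (F(-5) - 1*132)) = √(-2038 + ((-5 + 2*(-5)² + 192*(-5)) - 1*132)) = √(-2038 + ((-5 + 2*25 - 960) - 132)) = √(-2038 + ((-5 + 50 - 960) - 132)) = √(-2038 + (-915 - 132)) = √(-2038 - 1047) = √(-3085) = I*√3085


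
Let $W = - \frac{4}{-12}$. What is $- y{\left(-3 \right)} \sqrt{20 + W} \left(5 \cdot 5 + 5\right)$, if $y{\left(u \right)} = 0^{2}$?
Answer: $0$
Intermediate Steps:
$W = \frac{1}{3}$ ($W = - \frac{4 \left(-1\right)}{12} = \left(-1\right) \left(- \frac{1}{3}\right) = \frac{1}{3} \approx 0.33333$)
$y{\left(u \right)} = 0$
$- y{\left(-3 \right)} \sqrt{20 + W} \left(5 \cdot 5 + 5\right) = \left(-1\right) 0 \sqrt{20 + \frac{1}{3}} \left(5 \cdot 5 + 5\right) = 0 \sqrt{\frac{61}{3}} \left(25 + 5\right) = 0 \frac{\sqrt{183}}{3} \cdot 30 = 0 \cdot 30 = 0$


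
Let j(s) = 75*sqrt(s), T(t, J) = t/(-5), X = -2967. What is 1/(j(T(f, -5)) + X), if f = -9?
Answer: -989/2930988 - 5*sqrt(5)/976996 ≈ -0.00034887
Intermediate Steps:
T(t, J) = -t/5 (T(t, J) = t*(-1/5) = -t/5)
1/(j(T(f, -5)) + X) = 1/(75*sqrt(-1/5*(-9)) - 2967) = 1/(75*sqrt(9/5) - 2967) = 1/(75*(3*sqrt(5)/5) - 2967) = 1/(45*sqrt(5) - 2967) = 1/(-2967 + 45*sqrt(5))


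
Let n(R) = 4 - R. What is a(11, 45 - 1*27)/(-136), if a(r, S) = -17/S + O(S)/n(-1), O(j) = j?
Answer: -239/12240 ≈ -0.019526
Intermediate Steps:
a(r, S) = -17/S + S/5 (a(r, S) = -17/S + S/(4 - 1*(-1)) = -17/S + S/(4 + 1) = -17/S + S/5)
a(11, 45 - 1*27)/(-136) = (-17/(45 - 1*27) + (45 - 1*27)/5)/(-136) = (-17/(45 - 27) + (45 - 27)/5)*(-1/136) = (-17/18 + (⅕)*18)*(-1/136) = (-17*1/18 + 18/5)*(-1/136) = (-17/18 + 18/5)*(-1/136) = (239/90)*(-1/136) = -239/12240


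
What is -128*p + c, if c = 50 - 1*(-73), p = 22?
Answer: -2693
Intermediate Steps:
c = 123 (c = 50 + 73 = 123)
-128*p + c = -128*22 + 123 = -2816 + 123 = -2693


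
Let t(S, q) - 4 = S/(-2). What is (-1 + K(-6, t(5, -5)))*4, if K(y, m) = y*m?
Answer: -40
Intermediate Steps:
t(S, q) = 4 - S/2 (t(S, q) = 4 + S/(-2) = 4 + S*(-½) = 4 - S/2)
K(y, m) = m*y
(-1 + K(-6, t(5, -5)))*4 = (-1 + (4 - ½*5)*(-6))*4 = (-1 + (4 - 5/2)*(-6))*4 = (-1 + (3/2)*(-6))*4 = (-1 - 9)*4 = -10*4 = -40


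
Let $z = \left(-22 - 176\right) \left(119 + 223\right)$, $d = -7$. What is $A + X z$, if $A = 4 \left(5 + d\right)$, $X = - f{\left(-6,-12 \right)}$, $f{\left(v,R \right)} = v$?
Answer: $-406304$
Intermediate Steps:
$z = -67716$ ($z = \left(-198\right) 342 = -67716$)
$X = 6$ ($X = \left(-1\right) \left(-6\right) = 6$)
$A = -8$ ($A = 4 \left(5 - 7\right) = 4 \left(-2\right) = -8$)
$A + X z = -8 + 6 \left(-67716\right) = -8 - 406296 = -406304$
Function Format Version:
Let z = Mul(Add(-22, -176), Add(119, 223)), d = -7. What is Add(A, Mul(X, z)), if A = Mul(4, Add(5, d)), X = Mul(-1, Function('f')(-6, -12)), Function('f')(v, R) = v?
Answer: -406304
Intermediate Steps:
z = -67716 (z = Mul(-198, 342) = -67716)
X = 6 (X = Mul(-1, -6) = 6)
A = -8 (A = Mul(4, Add(5, -7)) = Mul(4, -2) = -8)
Add(A, Mul(X, z)) = Add(-8, Mul(6, -67716)) = Add(-8, -406296) = -406304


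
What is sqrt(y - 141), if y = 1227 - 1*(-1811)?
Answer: sqrt(2897) ≈ 53.824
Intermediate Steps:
y = 3038 (y = 1227 + 1811 = 3038)
sqrt(y - 141) = sqrt(3038 - 141) = sqrt(2897)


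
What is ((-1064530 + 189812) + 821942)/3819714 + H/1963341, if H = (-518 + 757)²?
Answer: 19094766463/1249900184079 ≈ 0.015277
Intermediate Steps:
H = 57121 (H = 239² = 57121)
((-1064530 + 189812) + 821942)/3819714 + H/1963341 = ((-1064530 + 189812) + 821942)/3819714 + 57121/1963341 = (-874718 + 821942)*(1/3819714) + 57121*(1/1963341) = -52776*1/3819714 + 57121/1963341 = -8796/636619 + 57121/1963341 = 19094766463/1249900184079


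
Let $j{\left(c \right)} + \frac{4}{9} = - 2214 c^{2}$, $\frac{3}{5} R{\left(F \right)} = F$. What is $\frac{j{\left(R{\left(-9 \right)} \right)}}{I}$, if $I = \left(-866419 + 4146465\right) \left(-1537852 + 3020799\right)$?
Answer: $- \frac{117983}{1152031825791} \approx -1.0241 \cdot 10^{-7}$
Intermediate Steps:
$R{\left(F \right)} = \frac{5 F}{3}$
$j{\left(c \right)} = - \frac{4}{9} - 2214 c^{2}$
$I = 4864134375562$ ($I = 3280046 \cdot 1482947 = 4864134375562$)
$\frac{j{\left(R{\left(-9 \right)} \right)}}{I} = \frac{- \frac{4}{9} - 2214 \left(\frac{5}{3} \left(-9\right)\right)^{2}}{4864134375562} = \left(- \frac{4}{9} - 2214 \left(-15\right)^{2}\right) \frac{1}{4864134375562} = \left(- \frac{4}{9} - 498150\right) \frac{1}{4864134375562} = \left(- \frac{4483354}{9}\right) \frac{1}{4864134375562} = - \frac{117983}{1152031825791}$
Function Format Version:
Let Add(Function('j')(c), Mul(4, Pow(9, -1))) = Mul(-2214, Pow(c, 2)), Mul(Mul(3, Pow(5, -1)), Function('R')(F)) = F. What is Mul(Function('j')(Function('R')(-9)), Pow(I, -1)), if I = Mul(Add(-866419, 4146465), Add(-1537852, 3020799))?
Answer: Rational(-117983, 1152031825791) ≈ -1.0241e-7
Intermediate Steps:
Function('R')(F) = Mul(Rational(5, 3), F)
Function('j')(c) = Add(Rational(-4, 9), Mul(-2214, Pow(c, 2)))
I = 4864134375562 (I = Mul(3280046, 1482947) = 4864134375562)
Mul(Function('j')(Function('R')(-9)), Pow(I, -1)) = Mul(Add(Rational(-4, 9), Mul(-2214, Pow(Mul(Rational(5, 3), -9), 2))), Pow(4864134375562, -1)) = Mul(Add(Rational(-4, 9), Mul(-2214, Pow(-15, 2))), Rational(1, 4864134375562)) = Mul(Add(Rational(-4, 9), Mul(-2214, 225)), Rational(1, 4864134375562)) = Mul(Add(Rational(-4, 9), -498150), Rational(1, 4864134375562)) = Mul(Rational(-4483354, 9), Rational(1, 4864134375562)) = Rational(-117983, 1152031825791)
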